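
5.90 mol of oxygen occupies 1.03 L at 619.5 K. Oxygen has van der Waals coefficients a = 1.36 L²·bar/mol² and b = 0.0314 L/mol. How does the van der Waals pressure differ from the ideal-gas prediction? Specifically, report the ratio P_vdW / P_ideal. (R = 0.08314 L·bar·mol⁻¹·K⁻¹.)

P_vdW / P_ideal ≈ 1.068

Ideal: P_ideal = nRT/V = (5.90)(0.08314)(619.5)/1.03 = 295.030 bar
vdW: P = nRT/(V − nb) − a n²/V² = 303.881/0.844740 − 47.3416/1.06090 = 359.733 − 44.6240 = 315.109 bar
Ratio = 315.109/295.030 = 1.068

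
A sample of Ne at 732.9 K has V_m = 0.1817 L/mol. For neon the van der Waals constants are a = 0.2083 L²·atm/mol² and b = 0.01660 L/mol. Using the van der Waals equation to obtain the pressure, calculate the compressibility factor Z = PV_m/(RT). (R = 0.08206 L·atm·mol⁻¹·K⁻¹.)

Z ≈ 1.081

P = RT/(V_m − b) − a/V_m² = (0.08206)(732.9)/(0.1817 − 0.01660) − 0.2083/(0.1817)²
  = 60.142/0.16510 − 6.3093 = 364.28 − 6.3093 = 357.97 atm
Z = PV_m/(RT) = (357.97)(0.1817)/((0.08206)(732.9)) = 65.043/60.142 = 1.081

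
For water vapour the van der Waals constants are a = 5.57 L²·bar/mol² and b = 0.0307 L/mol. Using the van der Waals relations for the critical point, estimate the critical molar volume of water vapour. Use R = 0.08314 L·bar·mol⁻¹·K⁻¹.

V_m,c ≈ 0.09210 L/mol

For a van der Waals gas, V_m,c = 3b.
V_m,c = 3×0.0307 = 0.09210 L/mol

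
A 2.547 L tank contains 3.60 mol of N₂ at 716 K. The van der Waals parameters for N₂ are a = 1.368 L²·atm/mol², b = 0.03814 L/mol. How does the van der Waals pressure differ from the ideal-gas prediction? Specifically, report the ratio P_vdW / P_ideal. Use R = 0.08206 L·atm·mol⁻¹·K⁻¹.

Ideal: P_ideal = nRT/V = (3.60)(0.08206)(716)/2.547 = 83.0459 atm
vdW: P = nRT/(V − nb) − a n²/V² = 211.518/2.40970 − 17.7293/6.48721 = 87.7777 − 2.73296 = 85.0447 atm
Ratio = 85.0447/83.0459 = 1.024

P_vdW / P_ideal ≈ 1.024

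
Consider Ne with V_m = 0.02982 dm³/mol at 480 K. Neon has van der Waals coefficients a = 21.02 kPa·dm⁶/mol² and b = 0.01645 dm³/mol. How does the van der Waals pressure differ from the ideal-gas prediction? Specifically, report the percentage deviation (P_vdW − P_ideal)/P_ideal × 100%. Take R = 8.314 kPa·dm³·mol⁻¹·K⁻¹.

Ideal: P_ideal = RT/V_m = (8.314)(480)/0.02982 = 133827 kPa
vdW: P = RT/(V_m − b) − a/V_m² = 3990.72/0.0133700 − 21.02/0.000889232 = 298483 − 23638.4 = 274845 kPa
% deviation = (274845 − 133827)/133827 × 100% = 105.4%

105.4 %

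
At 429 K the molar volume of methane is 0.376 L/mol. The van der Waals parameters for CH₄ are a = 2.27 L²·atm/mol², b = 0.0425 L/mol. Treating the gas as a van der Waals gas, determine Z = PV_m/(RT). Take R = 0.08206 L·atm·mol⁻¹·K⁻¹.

Z ≈ 0.9559

P = RT/(V_m − b) − a/V_m² = (0.08206)(429)/(0.376 − 0.0425) − 2.27/(0.376)²
  = 35.204/0.33350 − 16.056 = 105.56 − 16.056 = 89.50 atm
Z = PV_m/(RT) = (89.50)(0.376)/((0.08206)(429)) = 33.652/35.204 = 0.9559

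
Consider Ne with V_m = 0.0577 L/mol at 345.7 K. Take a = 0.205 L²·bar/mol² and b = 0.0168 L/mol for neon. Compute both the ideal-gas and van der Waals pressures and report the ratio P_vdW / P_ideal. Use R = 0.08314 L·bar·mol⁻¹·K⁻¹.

P_vdW / P_ideal ≈ 1.287

Ideal: P_ideal = RT/V_m = (0.08314)(345.7)/0.0577 = 498.120 bar
vdW: P = RT/(V_m − b) − a/V_m² = 28.7415/0.0409000 − 0.205/0.00332929 = 702.726 − 61.5747 = 641.151 bar
Ratio = 641.151/498.120 = 1.287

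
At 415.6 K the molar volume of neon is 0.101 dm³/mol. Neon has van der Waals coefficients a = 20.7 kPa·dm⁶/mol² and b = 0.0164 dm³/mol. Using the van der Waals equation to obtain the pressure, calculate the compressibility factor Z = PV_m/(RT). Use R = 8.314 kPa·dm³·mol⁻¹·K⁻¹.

Z ≈ 1.135

P = RT/(V_m − b) − a/V_m² = (8.314)(415.6)/(0.101 − 0.0164) − 20.7/(0.101)²
  = 3455.3/0.084600 − 2029.2 = 40843 − 2029.2 = 38814 kPa
Z = PV_m/(RT) = (38814)(0.101)/((8.314)(415.6)) = 3920.2/3455.3 = 1.135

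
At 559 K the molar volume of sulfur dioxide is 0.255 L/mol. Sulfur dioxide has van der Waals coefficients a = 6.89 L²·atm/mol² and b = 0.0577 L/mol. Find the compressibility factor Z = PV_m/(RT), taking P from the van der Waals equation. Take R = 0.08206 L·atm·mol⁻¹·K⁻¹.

P = RT/(V_m − b) − a/V_m² = (0.08206)(559)/(0.255 − 0.0577) − 6.89/(0.255)²
  = 45.872/0.19730 − 105.96 = 232.50 − 105.96 = 126.54 atm
Z = PV_m/(RT) = (126.54)(0.255)/((0.08206)(559)) = 32.268/45.872 = 0.7034

Z ≈ 0.7034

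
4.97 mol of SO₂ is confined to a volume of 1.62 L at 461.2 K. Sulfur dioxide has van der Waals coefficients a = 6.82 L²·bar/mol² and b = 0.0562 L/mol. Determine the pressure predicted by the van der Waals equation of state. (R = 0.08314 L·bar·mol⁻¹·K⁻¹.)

P ≈ 77.95 bar

P = nRT/(V − nb) − a n²/V²
nRT/(V − nb) = (4.97)(0.08314)(461.2)/(1.62 − 4.97×0.0562) = 190.57/1.3407 = 142.14 bar
a n²/V² = (6.82)(4.97)²/(1.62)² = 64.190 bar
P = 142.14 − 64.190 = 77.95 bar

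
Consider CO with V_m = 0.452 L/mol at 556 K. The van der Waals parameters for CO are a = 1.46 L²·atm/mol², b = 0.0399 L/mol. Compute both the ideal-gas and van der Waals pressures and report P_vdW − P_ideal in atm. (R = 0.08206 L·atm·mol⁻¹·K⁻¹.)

Ideal: P_ideal = RT/V_m = (0.08206)(556)/0.452 = 100.941 atm
vdW: P = RT/(V_m − b) − a/V_m² = 45.6254/0.412100 − 1.46/0.204304 = 110.714 − 7.14621 = 103.568 atm
ΔP = 103.568 − 100.941 = 2.63 atm

ΔP ≈ 2.63 atm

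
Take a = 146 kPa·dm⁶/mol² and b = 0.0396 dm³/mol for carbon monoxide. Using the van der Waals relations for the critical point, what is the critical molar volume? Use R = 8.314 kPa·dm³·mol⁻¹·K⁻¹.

For a van der Waals gas, V_m,c = 3b.
V_m,c = 3×0.0396 = 0.1188 dm³/mol

V_m,c ≈ 0.1188 dm³/mol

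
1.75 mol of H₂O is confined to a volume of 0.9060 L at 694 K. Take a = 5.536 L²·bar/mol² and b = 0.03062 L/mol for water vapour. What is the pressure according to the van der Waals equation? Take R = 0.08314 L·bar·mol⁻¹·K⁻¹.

P = nRT/(V − nb) − a n²/V²
nRT/(V − nb) = (1.75)(0.08314)(694)/(0.9060 − 1.75×0.03062) = 100.97/0.85242 = 118.45 bar
a n²/V² = (5.536)(1.75)²/(0.9060)² = 20.655 bar
P = 118.45 − 20.655 = 97.80 bar

P ≈ 97.80 bar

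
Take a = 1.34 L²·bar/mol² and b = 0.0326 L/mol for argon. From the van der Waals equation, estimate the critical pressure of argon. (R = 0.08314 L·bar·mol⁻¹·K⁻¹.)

P_c ≈ 46.70 bar

For a van der Waals gas, P_c = a/(27b²).
P_c = 1.34/(27×(0.0326)²) = 1.34/0.028695 = 46.70 bar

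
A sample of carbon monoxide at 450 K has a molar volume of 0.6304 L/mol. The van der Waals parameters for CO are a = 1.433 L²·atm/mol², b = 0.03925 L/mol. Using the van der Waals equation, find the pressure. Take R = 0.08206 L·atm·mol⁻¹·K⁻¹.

P ≈ 58.86 atm

P = RT/(V_m − b) − a/V_m²
RT/(V_m − b) = (0.08206)(450)/(0.6304 − 0.03925) = 36.927/0.59115 = 62.466 atm
a/V_m² = 1.433/(0.6304)² = 3.6059 atm
P = 62.466 − 3.6059 = 58.86 atm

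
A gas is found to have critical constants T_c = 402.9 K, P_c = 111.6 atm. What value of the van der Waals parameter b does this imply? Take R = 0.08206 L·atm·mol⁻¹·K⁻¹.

b ≈ 0.03703 L/mol

From T_c = 8a/(27Rb) and P_c = a/(27b²): b = R T_c/(8 P_c).
b = (0.08206)(402.9)/(8×111.6) = 33.062/892.80 = 0.03703 L/mol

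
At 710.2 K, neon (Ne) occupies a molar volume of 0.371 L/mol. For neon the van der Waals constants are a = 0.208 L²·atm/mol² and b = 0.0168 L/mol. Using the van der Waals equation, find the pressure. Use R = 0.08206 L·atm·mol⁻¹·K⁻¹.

P ≈ 163.0 atm

P = RT/(V_m − b) − a/V_m²
RT/(V_m − b) = (0.08206)(710.2)/(0.371 − 0.0168) = 58.279/0.35420 = 164.54 atm
a/V_m² = 0.208/(0.371)² = 1.5112 atm
P = 164.54 − 1.5112 = 163.0 atm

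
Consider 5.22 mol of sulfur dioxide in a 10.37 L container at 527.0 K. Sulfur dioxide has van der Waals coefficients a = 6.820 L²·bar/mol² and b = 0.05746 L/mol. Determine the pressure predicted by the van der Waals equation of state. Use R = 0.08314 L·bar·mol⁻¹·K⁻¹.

P ≈ 20.98 bar

P = nRT/(V − nb) − a n²/V²
nRT/(V − nb) = (5.22)(0.08314)(527.0)/(10.37 − 5.22×0.05746) = 228.71/10.070 = 22.712 bar
a n²/V² = (6.820)(5.22)²/(10.37)² = 1.7281 bar
P = 22.712 − 1.7281 = 20.98 bar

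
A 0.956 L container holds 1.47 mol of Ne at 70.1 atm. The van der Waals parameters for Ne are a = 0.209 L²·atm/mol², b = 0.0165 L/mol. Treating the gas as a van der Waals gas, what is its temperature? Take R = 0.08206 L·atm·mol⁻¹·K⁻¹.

T ≈ 545.3 K

T = (P + a n²/V²)(V − nb)/(nR)
P + a n²/V² = 70.1 + (0.209)(1.47)²/(0.956)² = 70.594 atm
V − nb = 0.956 − (1.47)(0.0165) = 0.93175 L
T = (70.594)(0.93175)/((1.47)(0.08206)) = 545.3 K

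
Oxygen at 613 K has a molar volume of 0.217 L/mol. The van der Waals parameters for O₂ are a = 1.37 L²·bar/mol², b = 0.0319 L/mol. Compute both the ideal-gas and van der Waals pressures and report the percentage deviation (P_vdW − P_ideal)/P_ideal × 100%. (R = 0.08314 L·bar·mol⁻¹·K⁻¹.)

Ideal: P_ideal = RT/V_m = (0.08314)(613)/0.217 = 234.861 bar
vdW: P = RT/(V_m − b) − a/V_m² = 50.9648/0.185100 − 1.37/0.0470890 = 275.337 − 29.0938 = 246.243 bar
% deviation = (246.243 − 234.861)/234.861 × 100% = 4.85%

4.85 %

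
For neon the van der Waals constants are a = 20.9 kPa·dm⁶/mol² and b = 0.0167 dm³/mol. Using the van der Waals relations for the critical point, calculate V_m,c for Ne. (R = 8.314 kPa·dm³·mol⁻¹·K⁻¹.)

V_m,c ≈ 0.05010 dm³/mol

For a van der Waals gas, V_m,c = 3b.
V_m,c = 3×0.0167 = 0.05010 dm³/mol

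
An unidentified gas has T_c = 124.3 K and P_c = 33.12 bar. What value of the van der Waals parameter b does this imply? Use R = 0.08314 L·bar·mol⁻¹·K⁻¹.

b ≈ 0.03900 L/mol

From T_c = 8a/(27Rb) and P_c = a/(27b²): b = R T_c/(8 P_c).
b = (0.08314)(124.3)/(8×33.12) = 10.334/264.96 = 0.03900 L/mol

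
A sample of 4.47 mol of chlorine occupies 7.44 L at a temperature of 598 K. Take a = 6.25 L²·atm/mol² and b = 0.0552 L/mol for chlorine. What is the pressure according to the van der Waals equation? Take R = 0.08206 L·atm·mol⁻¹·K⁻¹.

P = nRT/(V − nb) − a n²/V²
nRT/(V − nb) = (4.47)(0.08206)(598)/(7.44 − 4.47×0.0552) = 219.35/7.1933 = 30.494 atm
a n²/V² = (6.25)(4.47)²/(7.44)² = 2.2561 atm
P = 30.494 − 2.2561 = 28.24 atm

P ≈ 28.24 atm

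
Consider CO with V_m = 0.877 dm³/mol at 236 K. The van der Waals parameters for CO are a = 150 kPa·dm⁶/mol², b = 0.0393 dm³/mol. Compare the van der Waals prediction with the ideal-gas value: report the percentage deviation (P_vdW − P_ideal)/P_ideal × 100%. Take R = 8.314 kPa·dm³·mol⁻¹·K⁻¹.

Ideal: P_ideal = RT/V_m = (8.314)(236)/0.877 = 2237.29 kPa
vdW: P = RT/(V_m − b) − a/V_m² = 1962.10/0.837700 − 150/0.769129 = 2342.25 − 195.026 = 2147.22 kPa
% deviation = (2147.22 − 2237.29)/2237.29 × 100% = -4.03%

-4.03 %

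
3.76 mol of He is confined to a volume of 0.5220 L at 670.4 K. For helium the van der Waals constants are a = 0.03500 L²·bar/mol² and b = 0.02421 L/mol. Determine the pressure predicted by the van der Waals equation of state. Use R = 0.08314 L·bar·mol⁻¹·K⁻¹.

P ≈ 484.5 bar

P = nRT/(V − nb) − a n²/V²
nRT/(V − nb) = (3.76)(0.08314)(670.4)/(0.5220 − 3.76×0.02421) = 209.57/0.43097 = 486.28 bar
a n²/V² = (0.03500)(3.76)²/(0.5220)² = 1.8159 bar
P = 486.28 − 1.8159 = 484.5 bar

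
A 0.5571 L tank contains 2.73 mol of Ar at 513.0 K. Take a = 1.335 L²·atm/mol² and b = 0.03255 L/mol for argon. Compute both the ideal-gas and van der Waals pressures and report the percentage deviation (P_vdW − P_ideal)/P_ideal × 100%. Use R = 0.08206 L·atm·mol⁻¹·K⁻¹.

Ideal: P_ideal = nRT/V = (2.73)(0.08206)(513.0)/0.5571 = 206.290 atm
vdW: P = nRT/(V − nb) − a n²/V² = 114.924/0.468239 − 9.94962/0.310360 = 245.439 − 32.0583 = 213.381 atm
% deviation = (213.381 − 206.290)/206.290 × 100% = 3.44%

3.44 %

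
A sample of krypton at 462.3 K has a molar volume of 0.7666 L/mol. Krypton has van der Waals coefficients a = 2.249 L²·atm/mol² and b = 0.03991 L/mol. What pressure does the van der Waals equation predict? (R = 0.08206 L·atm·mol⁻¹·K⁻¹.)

P = RT/(V_m − b) − a/V_m²
RT/(V_m − b) = (0.08206)(462.3)/(0.7666 − 0.03991) = 37.936/0.72669 = 52.204 atm
a/V_m² = 2.249/(0.7666)² = 3.8269 atm
P = 52.204 − 3.8269 = 48.38 atm

P ≈ 48.38 atm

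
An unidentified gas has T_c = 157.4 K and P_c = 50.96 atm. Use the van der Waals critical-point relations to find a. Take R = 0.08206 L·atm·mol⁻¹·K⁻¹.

a ≈ 1.381 L²·atm/mol²

From T_c = 8a/(27Rb) and P_c = a/(27b²): a = 27 R² T_c²/(64 P_c).
a = 27×(0.08206)²×(157.4)²/(64×50.96) = 4504.4/3261.4 = 1.381 L²·atm/mol²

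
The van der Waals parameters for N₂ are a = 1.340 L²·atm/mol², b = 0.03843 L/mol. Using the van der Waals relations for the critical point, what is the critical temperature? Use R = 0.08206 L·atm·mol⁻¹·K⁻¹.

T_c ≈ 125.9 K

For a van der Waals gas, T_c = 8a/(27Rb).
T_c = 8×1.340/(27×0.08206×0.03843) = 10.720/0.085146 = 125.9 K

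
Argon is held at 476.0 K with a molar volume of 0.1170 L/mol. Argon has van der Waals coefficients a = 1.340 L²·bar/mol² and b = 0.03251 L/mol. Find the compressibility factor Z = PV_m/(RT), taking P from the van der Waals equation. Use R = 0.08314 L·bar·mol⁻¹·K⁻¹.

Z ≈ 1.095

P = RT/(V_m − b) − a/V_m² = (0.08314)(476.0)/(0.1170 − 0.03251) − 1.340/(0.1170)²
  = 39.575/0.084490 − 97.889 = 468.40 − 97.889 = 370.51 bar
Z = PV_m/(RT) = (370.51)(0.1170)/((0.08314)(476.0)) = 43.350/39.575 = 1.095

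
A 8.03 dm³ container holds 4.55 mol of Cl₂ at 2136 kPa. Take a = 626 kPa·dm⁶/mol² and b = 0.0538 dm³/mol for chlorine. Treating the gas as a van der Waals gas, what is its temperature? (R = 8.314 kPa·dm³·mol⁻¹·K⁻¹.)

T ≈ 481.0 K

T = (P + a n²/V²)(V − nb)/(nR)
P + a n²/V² = 2136 + (626)(4.55)²/(8.03)² = 2337.0 kPa
V − nb = 8.03 − (4.55)(0.0538) = 7.7852 dm³
T = (2337.0)(7.7852)/((4.55)(8.314)) = 481.0 K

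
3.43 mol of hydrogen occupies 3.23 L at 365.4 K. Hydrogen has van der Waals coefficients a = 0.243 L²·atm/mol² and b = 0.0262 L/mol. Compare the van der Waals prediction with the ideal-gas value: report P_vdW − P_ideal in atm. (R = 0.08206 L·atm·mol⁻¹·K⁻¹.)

Ideal: P_ideal = nRT/V = (3.43)(0.08206)(365.4)/3.23 = 31.8414 atm
vdW: P = nRT/(V − nb) − a n²/V² = 102.848/3.14013 − 2.85887/10.4329 = 32.7528 − 0.274024 = 32.4788 atm
ΔP = 32.4788 − 31.8414 = 0.637 atm

ΔP ≈ 0.637 atm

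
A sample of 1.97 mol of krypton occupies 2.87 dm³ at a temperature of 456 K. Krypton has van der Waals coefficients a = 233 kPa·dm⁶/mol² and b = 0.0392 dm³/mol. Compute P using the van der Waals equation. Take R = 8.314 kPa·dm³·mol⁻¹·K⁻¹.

P = nRT/(V − nb) − a n²/V²
nRT/(V − nb) = (1.97)(8.314)(456)/(2.87 − 1.97×0.0392) = 7468.6/2.7928 = 2674.2 kPa
a n²/V² = (233)(1.97)²/(2.87)² = 109.78 kPa
P = 2674.2 − 109.78 = 2564 kPa

P ≈ 2564 kPa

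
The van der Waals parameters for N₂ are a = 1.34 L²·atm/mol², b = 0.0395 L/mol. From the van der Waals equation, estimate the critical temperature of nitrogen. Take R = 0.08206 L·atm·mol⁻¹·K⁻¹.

T_c ≈ 122.5 K

For a van der Waals gas, T_c = 8a/(27Rb).
T_c = 8×1.34/(27×0.08206×0.0395) = 10.720/0.087517 = 122.5 K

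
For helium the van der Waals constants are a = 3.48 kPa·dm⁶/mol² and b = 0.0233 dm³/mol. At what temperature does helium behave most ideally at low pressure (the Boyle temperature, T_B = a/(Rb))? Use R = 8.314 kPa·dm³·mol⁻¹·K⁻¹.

T_B ≈ 17.96 K

For a van der Waals gas the second virial coefficient B₂ = b − a/(RT) vanishes at T_B = a/(Rb).
T_B = 3.48/(8.314×0.0233) = 3.48/0.19372 = 17.96 K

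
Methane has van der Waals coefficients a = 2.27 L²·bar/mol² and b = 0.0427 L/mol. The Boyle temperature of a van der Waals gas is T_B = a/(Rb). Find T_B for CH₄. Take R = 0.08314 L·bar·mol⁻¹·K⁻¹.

For a van der Waals gas the second virial coefficient B₂ = b − a/(RT) vanishes at T_B = a/(Rb).
T_B = 2.27/(0.08314×0.0427) = 2.27/0.0035501 = 639.4 K

T_B ≈ 639.4 K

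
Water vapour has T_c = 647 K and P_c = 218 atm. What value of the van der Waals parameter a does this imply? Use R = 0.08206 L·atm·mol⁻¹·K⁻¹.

a ≈ 5.455 L²·atm/mol²

From T_c = 8a/(27Rb) and P_c = a/(27b²): a = 27 R² T_c²/(64 P_c).
a = 27×(0.08206)²×(647)²/(64×218) = 76109/13952 = 5.455 L²·atm/mol²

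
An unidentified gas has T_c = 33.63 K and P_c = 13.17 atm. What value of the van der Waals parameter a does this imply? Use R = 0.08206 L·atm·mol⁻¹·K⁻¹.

From T_c = 8a/(27Rb) and P_c = a/(27b²): a = 27 R² T_c²/(64 P_c).
a = 27×(0.08206)²×(33.63)²/(64×13.17) = 205.63/842.88 = 0.2440 L²·atm/mol²

a ≈ 0.2440 L²·atm/mol²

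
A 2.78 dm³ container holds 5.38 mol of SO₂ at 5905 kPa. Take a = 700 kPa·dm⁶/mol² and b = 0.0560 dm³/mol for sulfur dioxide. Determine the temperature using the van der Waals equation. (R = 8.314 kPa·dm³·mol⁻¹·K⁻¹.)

T = (P + a n²/V²)(V − nb)/(nR)
P + a n²/V² = 5905 + (700)(5.38)²/(2.78)² = 8526.6 kPa
V − nb = 2.78 − (5.38)(0.0560) = 2.4787 dm³
T = (8526.6)(2.4787)/((5.38)(8.314)) = 472.5 K

T ≈ 472.5 K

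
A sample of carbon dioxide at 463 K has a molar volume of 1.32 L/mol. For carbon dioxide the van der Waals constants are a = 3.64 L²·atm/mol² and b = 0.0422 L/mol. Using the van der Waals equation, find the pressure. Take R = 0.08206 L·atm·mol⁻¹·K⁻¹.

P ≈ 27.64 atm

P = RT/(V_m − b) − a/V_m²
RT/(V_m − b) = (0.08206)(463)/(1.32 − 0.0422) = 37.994/1.2778 = 29.734 atm
a/V_m² = 3.64/(1.32)² = 2.0891 atm
P = 29.734 − 2.0891 = 27.64 atm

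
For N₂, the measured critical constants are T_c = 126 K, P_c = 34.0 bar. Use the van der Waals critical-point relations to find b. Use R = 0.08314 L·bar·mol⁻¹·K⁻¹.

From T_c = 8a/(27Rb) and P_c = a/(27b²): b = R T_c/(8 P_c).
b = (0.08314)(126)/(8×34.0) = 10.476/272.00 = 0.03851 L/mol

b ≈ 0.03851 L/mol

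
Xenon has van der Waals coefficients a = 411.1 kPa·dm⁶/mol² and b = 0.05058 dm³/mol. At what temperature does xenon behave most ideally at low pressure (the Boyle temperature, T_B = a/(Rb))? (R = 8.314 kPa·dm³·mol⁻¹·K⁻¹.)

For a van der Waals gas the second virial coefficient B₂ = b − a/(RT) vanishes at T_B = a/(Rb).
T_B = 411.1/(8.314×0.05058) = 411.1/0.42052 = 977.6 K

T_B ≈ 977.6 K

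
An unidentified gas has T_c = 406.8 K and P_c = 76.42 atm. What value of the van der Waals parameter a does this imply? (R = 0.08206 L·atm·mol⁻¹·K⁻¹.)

From T_c = 8a/(27Rb) and P_c = a/(27b²): a = 27 R² T_c²/(64 P_c).
a = 27×(0.08206)²×(406.8)²/(64×76.42) = 30088/4890.9 = 6.152 L²·atm/mol²

a ≈ 6.152 L²·atm/mol²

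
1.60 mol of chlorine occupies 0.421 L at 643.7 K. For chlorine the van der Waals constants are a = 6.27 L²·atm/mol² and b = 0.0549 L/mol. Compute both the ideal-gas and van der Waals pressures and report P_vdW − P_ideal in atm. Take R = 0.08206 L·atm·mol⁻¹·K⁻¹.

Ideal: P_ideal = nRT/V = (1.60)(0.08206)(643.7)/0.421 = 200.749 atm
vdW: P = nRT/(V − nb) − a n²/V² = 84.5152/0.333160 − 16.0512/0.177241 = 253.678 − 90.5614 = 163.117 atm
ΔP = 163.117 − 200.749 = -37.63 atm

ΔP ≈ -37.63 atm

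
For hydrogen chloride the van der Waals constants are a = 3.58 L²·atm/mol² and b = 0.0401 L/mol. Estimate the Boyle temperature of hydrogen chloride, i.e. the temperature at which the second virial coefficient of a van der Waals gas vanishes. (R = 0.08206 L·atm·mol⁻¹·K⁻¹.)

For a van der Waals gas the second virial coefficient B₂ = b − a/(RT) vanishes at T_B = a/(Rb).
T_B = 3.58/(0.08206×0.0401) = 3.58/0.0032906 = 1088 K

T_B ≈ 1088 K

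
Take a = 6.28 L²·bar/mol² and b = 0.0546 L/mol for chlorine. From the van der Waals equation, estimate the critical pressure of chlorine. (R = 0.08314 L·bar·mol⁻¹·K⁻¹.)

P_c ≈ 78.02 bar

For a van der Waals gas, P_c = a/(27b²).
P_c = 6.28/(27×(0.0546)²) = 6.28/0.080491 = 78.02 bar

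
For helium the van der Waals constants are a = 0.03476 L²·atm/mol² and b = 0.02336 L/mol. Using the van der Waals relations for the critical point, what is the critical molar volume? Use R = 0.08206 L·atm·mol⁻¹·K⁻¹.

For a van der Waals gas, V_m,c = 3b.
V_m,c = 3×0.02336 = 0.07008 L/mol

V_m,c ≈ 0.07008 L/mol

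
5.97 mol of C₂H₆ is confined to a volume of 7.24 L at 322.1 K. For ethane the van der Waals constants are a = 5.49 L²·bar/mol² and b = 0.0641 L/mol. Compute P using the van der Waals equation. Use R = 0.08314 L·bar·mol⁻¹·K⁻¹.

P = nRT/(V − nb) − a n²/V²
nRT/(V − nb) = (5.97)(0.08314)(322.1)/(7.24 − 5.97×0.0641) = 159.87/6.8573 = 23.314 bar
a n²/V² = (5.49)(5.97)²/(7.24)² = 3.7329 bar
P = 23.314 − 3.7329 = 19.58 bar

P ≈ 19.58 bar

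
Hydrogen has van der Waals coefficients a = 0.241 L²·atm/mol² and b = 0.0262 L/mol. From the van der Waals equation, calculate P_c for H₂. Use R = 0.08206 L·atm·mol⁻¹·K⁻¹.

P_c ≈ 13.00 atm

For a van der Waals gas, P_c = a/(27b²).
P_c = 0.241/(27×(0.0262)²) = 0.241/0.018534 = 13.00 atm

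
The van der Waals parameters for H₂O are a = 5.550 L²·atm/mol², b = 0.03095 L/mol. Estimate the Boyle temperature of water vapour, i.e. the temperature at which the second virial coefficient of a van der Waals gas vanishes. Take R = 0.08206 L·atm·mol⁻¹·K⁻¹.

For a van der Waals gas the second virial coefficient B₂ = b − a/(RT) vanishes at T_B = a/(Rb).
T_B = 5.550/(0.08206×0.03095) = 5.550/0.0025398 = 2185 K

T_B ≈ 2185 K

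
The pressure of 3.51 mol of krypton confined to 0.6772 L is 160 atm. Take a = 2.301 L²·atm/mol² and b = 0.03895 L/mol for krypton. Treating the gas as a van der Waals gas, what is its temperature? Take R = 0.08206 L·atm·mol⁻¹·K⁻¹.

T ≈ 416.2 K

T = (P + a n²/V²)(V − nb)/(nR)
P + a n²/V² = 160 + (2.301)(3.51)²/(0.6772)² = 221.82 atm
V − nb = 0.6772 − (3.51)(0.03895) = 0.54049 L
T = (221.82)(0.54049)/((3.51)(0.08206)) = 416.2 K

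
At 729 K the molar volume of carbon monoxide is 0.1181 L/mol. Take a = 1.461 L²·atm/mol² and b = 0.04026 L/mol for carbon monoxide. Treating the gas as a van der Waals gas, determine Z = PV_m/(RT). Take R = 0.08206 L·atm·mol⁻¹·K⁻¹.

P = RT/(V_m − b) − a/V_m² = (0.08206)(729)/(0.1181 − 0.04026) − 1.461/(0.1181)²
  = 59.822/0.077840 − 104.75 = 768.53 − 104.75 = 663.78 atm
Z = PV_m/(RT) = (663.78)(0.1181)/((0.08206)(729)) = 78.392/59.822 = 1.310

Z ≈ 1.310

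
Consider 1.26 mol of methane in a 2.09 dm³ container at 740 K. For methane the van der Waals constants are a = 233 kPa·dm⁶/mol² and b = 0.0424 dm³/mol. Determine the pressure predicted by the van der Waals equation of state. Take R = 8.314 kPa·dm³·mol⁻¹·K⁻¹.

P ≈ 3722 kPa

P = nRT/(V − nb) − a n²/V²
nRT/(V − nb) = (1.26)(8.314)(740)/(2.09 − 1.26×0.0424) = 7752.0/2.0366 = 3806.3 kPa
a n²/V² = (233)(1.26)²/(2.09)² = 84.685 kPa
P = 3806.3 − 84.685 = 3722 kPa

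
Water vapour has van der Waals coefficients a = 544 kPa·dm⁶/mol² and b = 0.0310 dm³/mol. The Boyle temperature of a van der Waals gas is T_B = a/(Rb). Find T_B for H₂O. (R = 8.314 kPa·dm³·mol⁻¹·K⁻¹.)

For a van der Waals gas the second virial coefficient B₂ = b − a/(RT) vanishes at T_B = a/(Rb).
T_B = 544/(8.314×0.0310) = 544/0.25773 = 2111 K

T_B ≈ 2111 K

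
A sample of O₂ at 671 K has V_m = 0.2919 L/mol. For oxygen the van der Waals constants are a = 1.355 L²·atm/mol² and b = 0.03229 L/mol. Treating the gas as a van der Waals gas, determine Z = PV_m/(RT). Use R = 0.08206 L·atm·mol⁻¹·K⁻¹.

Z ≈ 1.040

P = RT/(V_m − b) − a/V_m² = (0.08206)(671)/(0.2919 − 0.03229) − 1.355/(0.2919)²
  = 55.062/0.25961 − 15.903 = 212.10 − 15.903 = 196.20 atm
Z = PV_m/(RT) = (196.20)(0.2919)/((0.08206)(671)) = 57.271/55.062 = 1.040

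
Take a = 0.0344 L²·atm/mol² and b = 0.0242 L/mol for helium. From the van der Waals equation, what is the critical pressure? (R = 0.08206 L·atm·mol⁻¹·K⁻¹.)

For a van der Waals gas, P_c = a/(27b²).
P_c = 0.0344/(27×(0.0242)²) = 0.0344/0.015812 = 2.176 atm

P_c ≈ 2.176 atm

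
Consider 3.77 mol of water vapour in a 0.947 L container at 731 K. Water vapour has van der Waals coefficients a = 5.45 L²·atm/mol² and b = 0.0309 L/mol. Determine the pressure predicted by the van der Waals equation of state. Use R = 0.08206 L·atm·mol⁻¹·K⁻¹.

P ≈ 185.9 atm

P = nRT/(V − nb) − a n²/V²
nRT/(V − nb) = (3.77)(0.08206)(731)/(0.947 − 3.77×0.0309) = 226.15/0.83051 = 272.30 atm
a n²/V² = (5.45)(3.77)²/(0.947)² = 86.373 atm
P = 272.30 − 86.373 = 185.9 atm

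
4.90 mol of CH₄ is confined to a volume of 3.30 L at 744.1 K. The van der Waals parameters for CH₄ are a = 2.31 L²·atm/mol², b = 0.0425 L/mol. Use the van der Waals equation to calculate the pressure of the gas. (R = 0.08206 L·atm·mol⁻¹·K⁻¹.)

P ≈ 91.68 atm

P = nRT/(V − nb) − a n²/V²
nRT/(V − nb) = (4.90)(0.08206)(744.1)/(3.30 − 4.90×0.0425) = 299.20/3.0918 = 96.772 atm
a n²/V² = (2.31)(4.90)²/(3.30)² = 5.0930 atm
P = 96.772 − 5.0930 = 91.68 atm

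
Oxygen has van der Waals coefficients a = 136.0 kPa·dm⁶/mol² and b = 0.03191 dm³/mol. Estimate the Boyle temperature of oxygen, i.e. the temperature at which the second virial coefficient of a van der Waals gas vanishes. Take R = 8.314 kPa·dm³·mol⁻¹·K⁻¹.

For a van der Waals gas the second virial coefficient B₂ = b − a/(RT) vanishes at T_B = a/(Rb).
T_B = 136.0/(8.314×0.03191) = 136.0/0.26530 = 512.6 K

T_B ≈ 512.6 K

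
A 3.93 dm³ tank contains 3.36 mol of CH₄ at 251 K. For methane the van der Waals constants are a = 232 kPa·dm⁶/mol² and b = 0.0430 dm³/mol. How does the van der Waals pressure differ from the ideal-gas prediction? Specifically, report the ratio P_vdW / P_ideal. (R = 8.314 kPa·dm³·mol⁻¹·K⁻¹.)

P_vdW / P_ideal ≈ 0.9431

Ideal: P_ideal = nRT/V = (3.36)(8.314)(251)/3.93 = 1784.15 kPa
vdW: P = nRT/(V − nb) − a n²/V² = 7011.70/3.78552 − 2619.19/15.4449 = 1852.24 − 169.583 = 1682.66 kPa
Ratio = 1682.66/1784.15 = 0.9431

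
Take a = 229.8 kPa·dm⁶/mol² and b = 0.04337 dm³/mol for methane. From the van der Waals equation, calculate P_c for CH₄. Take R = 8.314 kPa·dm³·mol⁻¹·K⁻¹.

For a van der Waals gas, P_c = a/(27b²).
P_c = 229.8/(27×(0.04337)²) = 229.8/0.050786 = 4525 kPa

P_c ≈ 4525 kPa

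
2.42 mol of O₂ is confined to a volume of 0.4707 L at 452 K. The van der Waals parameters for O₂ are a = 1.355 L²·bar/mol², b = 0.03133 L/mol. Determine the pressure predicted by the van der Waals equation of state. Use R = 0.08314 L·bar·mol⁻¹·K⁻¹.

P ≈ 194.5 bar

P = nRT/(V − nb) − a n²/V²
nRT/(V − nb) = (2.42)(0.08314)(452)/(0.4707 − 2.42×0.03133) = 90.942/0.39488 = 230.30 bar
a n²/V² = (1.355)(2.42)²/(0.4707)² = 35.816 bar
P = 230.30 − 35.816 = 194.5 bar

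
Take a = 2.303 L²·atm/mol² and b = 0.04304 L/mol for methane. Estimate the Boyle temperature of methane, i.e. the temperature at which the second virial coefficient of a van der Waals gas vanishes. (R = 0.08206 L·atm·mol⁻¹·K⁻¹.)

T_B ≈ 652.1 K

For a van der Waals gas the second virial coefficient B₂ = b − a/(RT) vanishes at T_B = a/(Rb).
T_B = 2.303/(0.08206×0.04304) = 2.303/0.0035319 = 652.1 K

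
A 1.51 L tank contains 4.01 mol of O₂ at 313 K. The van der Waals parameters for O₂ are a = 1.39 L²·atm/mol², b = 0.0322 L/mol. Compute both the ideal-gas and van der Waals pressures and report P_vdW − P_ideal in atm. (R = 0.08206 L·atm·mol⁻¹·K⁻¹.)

Ideal: P_ideal = nRT/V = (4.01)(0.08206)(313)/1.51 = 68.2093 atm
vdW: P = nRT/(V − nb) − a n²/V² = 102.996/1.38088 − 22.3513/2.28010 = 74.5872 − 9.80277 = 64.7844 atm
ΔP = 64.7844 − 68.2093 = -3.425 atm

ΔP ≈ -3.425 atm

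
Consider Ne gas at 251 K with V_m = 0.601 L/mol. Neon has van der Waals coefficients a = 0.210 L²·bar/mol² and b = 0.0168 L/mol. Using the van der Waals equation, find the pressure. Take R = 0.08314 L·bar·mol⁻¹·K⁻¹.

P = RT/(V_m − b) − a/V_m²
RT/(V_m − b) = (0.08314)(251)/(0.601 − 0.0168) = 20.868/0.58420 = 35.721 bar
a/V_m² = 0.210/(0.601)² = 0.58139 bar
P = 35.721 − 0.58139 = 35.14 bar

P ≈ 35.14 bar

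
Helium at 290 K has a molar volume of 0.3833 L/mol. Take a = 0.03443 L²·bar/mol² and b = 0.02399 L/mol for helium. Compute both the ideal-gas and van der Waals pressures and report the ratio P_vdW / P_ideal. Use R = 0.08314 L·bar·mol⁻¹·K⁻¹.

P_vdW / P_ideal ≈ 1.063

Ideal: P_ideal = RT/V_m = (0.08314)(290)/0.3833 = 62.9027 bar
vdW: P = RT/(V_m − b) − a/V_m² = 24.1106/0.359310 − 0.03443/0.146919 = 67.1025 − 0.234347 = 66.8682 bar
Ratio = 66.8682/62.9027 = 1.063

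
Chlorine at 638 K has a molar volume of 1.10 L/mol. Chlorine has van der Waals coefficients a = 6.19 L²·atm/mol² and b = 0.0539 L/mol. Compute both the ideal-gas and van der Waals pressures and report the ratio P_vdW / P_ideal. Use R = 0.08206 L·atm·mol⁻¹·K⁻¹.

P_vdW / P_ideal ≈ 0.9440

Ideal: P_ideal = RT/V_m = (0.08206)(638)/1.10 = 47.5948 atm
vdW: P = RT/(V_m − b) − a/V_m² = 52.3543/1.04610 − 6.19/1.21000 = 50.0471 − 5.11570 = 44.9314 atm
Ratio = 44.9314/47.5948 = 0.9440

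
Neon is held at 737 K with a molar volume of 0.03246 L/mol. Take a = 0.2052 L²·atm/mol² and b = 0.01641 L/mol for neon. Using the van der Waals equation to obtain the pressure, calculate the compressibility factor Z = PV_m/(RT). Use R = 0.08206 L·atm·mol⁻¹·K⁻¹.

P = RT/(V_m − b) − a/V_m² = (0.08206)(737)/(0.03246 − 0.01641) − 0.2052/(0.03246)²
  = 60.478/0.016050 − 194.75 = 3768.1 − 194.75 = 3573.4 atm
Z = PV_m/(RT) = (3573.4)(0.03246)/((0.08206)(737)) = 115.99/60.478 = 1.918

Z ≈ 1.918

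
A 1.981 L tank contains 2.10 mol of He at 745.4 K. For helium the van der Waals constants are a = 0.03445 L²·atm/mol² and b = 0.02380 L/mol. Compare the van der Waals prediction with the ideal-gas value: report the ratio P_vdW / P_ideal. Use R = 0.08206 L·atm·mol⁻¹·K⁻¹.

P_vdW / P_ideal ≈ 1.025

Ideal: P_ideal = nRT/V = (2.10)(0.08206)(745.4)/1.981 = 64.8419 atm
vdW: P = nRT/(V − nb) − a n²/V² = 128.452/1.93102 − 0.151925/3.92436 = 66.5203 − 0.0387133 = 66.4816 atm
Ratio = 66.4816/64.8419 = 1.025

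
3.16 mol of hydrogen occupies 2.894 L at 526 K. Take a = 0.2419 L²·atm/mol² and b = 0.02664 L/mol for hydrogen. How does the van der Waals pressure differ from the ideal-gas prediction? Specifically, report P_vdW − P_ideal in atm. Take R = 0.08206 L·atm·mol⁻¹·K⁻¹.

ΔP ≈ 1.124 atm

Ideal: P_ideal = nRT/V = (3.16)(0.08206)(526)/2.894 = 47.1309 atm
vdW: P = nRT/(V − nb) − a n²/V² = 136.397/2.80982 − 2.41552/8.37524 = 48.5430 − 0.288412 = 48.2546 atm
ΔP = 48.2546 − 47.1309 = 1.124 atm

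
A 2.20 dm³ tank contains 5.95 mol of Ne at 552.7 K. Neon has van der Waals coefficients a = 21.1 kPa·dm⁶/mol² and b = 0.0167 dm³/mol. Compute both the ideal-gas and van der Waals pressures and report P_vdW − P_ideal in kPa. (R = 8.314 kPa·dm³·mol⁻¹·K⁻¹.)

Ideal: P_ideal = nRT/V = (5.95)(8.314)(552.7)/2.20 = 12427.8 kPa
vdW: P = nRT/(V − nb) − a n²/V² = 27341.1/2.10064 − 746.993/4.84000 = 13015.6 − 154.337 = 12861.3 kPa
ΔP = 12861.3 − 12427.8 = 434 kPa

ΔP ≈ 434 kPa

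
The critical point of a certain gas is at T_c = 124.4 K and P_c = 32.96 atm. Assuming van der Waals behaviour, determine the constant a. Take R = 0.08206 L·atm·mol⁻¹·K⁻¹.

From T_c = 8a/(27Rb) and P_c = a/(27b²): a = 27 R² T_c²/(64 P_c).
a = 27×(0.08206)²×(124.4)²/(64×32.96) = 2813.6/2109.4 = 1.334 L²·atm/mol²

a ≈ 1.334 L²·atm/mol²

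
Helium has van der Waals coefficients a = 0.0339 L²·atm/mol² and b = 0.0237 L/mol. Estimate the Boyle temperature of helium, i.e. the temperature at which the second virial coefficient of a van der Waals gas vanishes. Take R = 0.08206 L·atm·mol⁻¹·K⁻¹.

T_B ≈ 17.43 K

For a van der Waals gas the second virial coefficient B₂ = b − a/(RT) vanishes at T_B = a/(Rb).
T_B = 0.0339/(0.08206×0.0237) = 0.0339/0.0019448 = 17.43 K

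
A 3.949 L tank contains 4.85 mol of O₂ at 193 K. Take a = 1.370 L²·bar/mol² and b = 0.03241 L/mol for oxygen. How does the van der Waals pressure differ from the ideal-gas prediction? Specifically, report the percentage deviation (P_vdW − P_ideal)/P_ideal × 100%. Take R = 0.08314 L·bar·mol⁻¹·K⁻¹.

Ideal: P_ideal = nRT/V = (4.85)(0.08314)(193)/3.949 = 19.7071 bar
vdW: P = nRT/(V − nb) − a n²/V² = 77.8232/3.79181 − 32.2258/15.5946 = 20.5240 − 2.06647 = 18.4575 bar
% deviation = (18.4575 − 19.7071)/19.7071 × 100% = -6.34%

-6.34 %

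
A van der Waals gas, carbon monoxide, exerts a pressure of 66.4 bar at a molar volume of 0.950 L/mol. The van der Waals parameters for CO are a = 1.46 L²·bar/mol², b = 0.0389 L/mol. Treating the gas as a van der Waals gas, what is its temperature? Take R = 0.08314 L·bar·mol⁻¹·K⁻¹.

T ≈ 745.4 K

T = (P + a/V_m²)(V_m − b)/R
P + a/V_m² = 66.4 + 1.46/(0.950)² = 68.018 bar
V_m − b = 0.950 − 0.0389 = 0.91110 L/mol
T = (68.018)(0.91110)/0.08314 = 745.4 K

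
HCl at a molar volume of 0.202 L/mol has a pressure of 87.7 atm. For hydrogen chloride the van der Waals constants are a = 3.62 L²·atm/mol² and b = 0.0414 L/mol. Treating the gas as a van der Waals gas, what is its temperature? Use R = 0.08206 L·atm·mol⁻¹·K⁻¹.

T = (P + a/V_m²)(V_m − b)/R
P + a/V_m² = 87.7 + 3.62/(0.202)² = 176.42 atm
V_m − b = 0.202 − 0.0414 = 0.16060 L/mol
T = (176.42)(0.16060)/0.08206 = 345.3 K

T ≈ 345.3 K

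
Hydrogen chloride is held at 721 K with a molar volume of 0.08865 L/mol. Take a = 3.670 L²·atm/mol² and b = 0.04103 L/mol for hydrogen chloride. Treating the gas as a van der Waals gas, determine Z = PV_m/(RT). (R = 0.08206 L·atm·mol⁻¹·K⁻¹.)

Z ≈ 1.162

P = RT/(V_m − b) − a/V_m² = (0.08206)(721)/(0.08865 − 0.04103) − 3.670/(0.08865)²
  = 59.165/0.047620 − 466.99 = 1242.4 − 466.99 = 775.4 atm
Z = PV_m/(RT) = (775.4)(0.08865)/((0.08206)(721)) = 68.739/59.165 = 1.162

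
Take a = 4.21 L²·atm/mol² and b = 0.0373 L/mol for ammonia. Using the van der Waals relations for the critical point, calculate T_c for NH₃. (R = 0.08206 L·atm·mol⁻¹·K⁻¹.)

T_c ≈ 407.5 K

For a van der Waals gas, T_c = 8a/(27Rb).
T_c = 8×4.21/(27×0.08206×0.0373) = 33.680/0.082643 = 407.5 K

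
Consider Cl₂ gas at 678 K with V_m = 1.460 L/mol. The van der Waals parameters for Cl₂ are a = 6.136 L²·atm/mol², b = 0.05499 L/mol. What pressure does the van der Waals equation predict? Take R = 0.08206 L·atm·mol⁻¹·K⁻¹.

P = RT/(V_m − b) − a/V_m²
RT/(V_m − b) = (0.08206)(678)/(1.460 − 0.05499) = 55.637/1.4050 = 39.599 atm
a/V_m² = 6.136/(1.460)² = 2.8786 atm
P = 39.599 − 2.8786 = 36.72 atm

P ≈ 36.72 atm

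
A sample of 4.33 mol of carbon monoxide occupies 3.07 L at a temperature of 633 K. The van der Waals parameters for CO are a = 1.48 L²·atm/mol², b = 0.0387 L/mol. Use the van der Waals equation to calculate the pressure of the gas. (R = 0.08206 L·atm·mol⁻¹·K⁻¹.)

P ≈ 74.55 atm

P = nRT/(V − nb) − a n²/V²
nRT/(V − nb) = (4.33)(0.08206)(633)/(3.07 − 4.33×0.0387) = 224.92/2.9024 = 77.494 atm
a n²/V² = (1.48)(4.33)²/(3.07)² = 2.9442 atm
P = 77.494 − 2.9442 = 74.55 atm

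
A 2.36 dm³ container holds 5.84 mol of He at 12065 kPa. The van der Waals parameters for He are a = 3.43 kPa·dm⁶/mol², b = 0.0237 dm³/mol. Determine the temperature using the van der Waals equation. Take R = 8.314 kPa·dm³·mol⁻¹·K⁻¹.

T = (P + a n²/V²)(V − nb)/(nR)
P + a n²/V² = 12065 + (3.43)(5.84)²/(2.36)² = 12086 kPa
V − nb = 2.36 − (5.84)(0.0237) = 2.2216 dm³
T = (12086)(2.2216)/((5.84)(8.314)) = 553.0 K

T ≈ 553.0 K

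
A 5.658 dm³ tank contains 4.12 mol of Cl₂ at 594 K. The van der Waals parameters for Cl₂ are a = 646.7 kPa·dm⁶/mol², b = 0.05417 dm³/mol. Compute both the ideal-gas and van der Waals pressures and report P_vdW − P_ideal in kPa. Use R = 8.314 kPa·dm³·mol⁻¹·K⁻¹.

Ideal: P_ideal = nRT/V = (4.12)(8.314)(594)/5.658 = 3596.09 kPa
vdW: P = nRT/(V − nb) − a n²/V² = 20346.7/5.43482 − 10977.3/32.0130 = 3743.77 − 342.901 = 3400.87 kPa
ΔP = 3400.87 − 3596.09 = -195.2 kPa

ΔP ≈ -195.2 kPa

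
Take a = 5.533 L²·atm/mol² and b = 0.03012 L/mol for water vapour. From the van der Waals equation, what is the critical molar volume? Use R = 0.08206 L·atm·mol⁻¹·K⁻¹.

V_m,c ≈ 0.09036 L/mol

For a van der Waals gas, V_m,c = 3b.
V_m,c = 3×0.03012 = 0.09036 L/mol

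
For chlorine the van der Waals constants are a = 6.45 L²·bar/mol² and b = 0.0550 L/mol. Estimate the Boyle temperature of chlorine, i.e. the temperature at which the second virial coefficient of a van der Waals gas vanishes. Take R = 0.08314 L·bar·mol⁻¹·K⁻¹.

For a van der Waals gas the second virial coefficient B₂ = b − a/(RT) vanishes at T_B = a/(Rb).
T_B = 6.45/(0.08314×0.0550) = 6.45/0.0045727 = 1411 K

T_B ≈ 1411 K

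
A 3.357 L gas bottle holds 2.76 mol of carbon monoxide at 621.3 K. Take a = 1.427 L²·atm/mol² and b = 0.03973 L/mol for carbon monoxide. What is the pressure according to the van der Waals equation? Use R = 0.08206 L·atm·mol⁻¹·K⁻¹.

P ≈ 42.37 atm

P = nRT/(V − nb) − a n²/V²
nRT/(V − nb) = (2.76)(0.08206)(621.3)/(3.357 − 2.76×0.03973) = 140.72/3.2473 = 43.334 atm
a n²/V² = (1.427)(2.76)²/(3.357)² = 0.96458 atm
P = 43.334 − 0.96458 = 42.37 atm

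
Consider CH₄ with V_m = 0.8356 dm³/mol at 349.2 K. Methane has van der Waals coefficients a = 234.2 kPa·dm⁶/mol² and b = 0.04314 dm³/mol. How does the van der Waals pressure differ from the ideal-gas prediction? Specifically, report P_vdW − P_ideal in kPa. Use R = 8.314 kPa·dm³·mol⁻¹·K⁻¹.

Ideal: P_ideal = RT/V_m = (8.314)(349.2)/0.8356 = 3474.45 kPa
vdW: P = RT/(V_m − b) − a/V_m² = 2903.25/0.792460 − 234.2/0.698227 = 3663.59 − 335.421 = 3328.17 kPa
ΔP = 3328.17 − 3474.45 = -146.3 kPa

ΔP ≈ -146.3 kPa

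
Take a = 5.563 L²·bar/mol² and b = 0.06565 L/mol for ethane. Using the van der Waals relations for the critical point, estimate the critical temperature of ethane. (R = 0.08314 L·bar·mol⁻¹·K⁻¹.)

For a van der Waals gas, T_c = 8a/(27Rb).
T_c = 8×5.563/(27×0.08314×0.06565) = 44.504/0.14737 = 302.0 K

T_c ≈ 302.0 K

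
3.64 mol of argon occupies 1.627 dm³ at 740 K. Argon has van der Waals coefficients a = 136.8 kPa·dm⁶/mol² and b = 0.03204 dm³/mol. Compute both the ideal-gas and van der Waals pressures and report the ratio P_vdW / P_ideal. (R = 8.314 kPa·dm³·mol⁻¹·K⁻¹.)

Ideal: P_ideal = nRT/V = (3.64)(8.314)(740)/1.627 = 13764.3 kPa
vdW: P = nRT/(V − nb) − a n²/V² = 22394.6/1.51037 − 1812.55/2.64713 = 14827.2 − 684.723 = 14142.5 kPa
Ratio = 14142.5/13764.3 = 1.027

P_vdW / P_ideal ≈ 1.027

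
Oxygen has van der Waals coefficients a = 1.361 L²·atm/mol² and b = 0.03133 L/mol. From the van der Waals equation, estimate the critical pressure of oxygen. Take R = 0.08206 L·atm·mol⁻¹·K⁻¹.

For a van der Waals gas, P_c = a/(27b²).
P_c = 1.361/(27×(0.03133)²) = 1.361/0.026502 = 51.35 atm

P_c ≈ 51.35 atm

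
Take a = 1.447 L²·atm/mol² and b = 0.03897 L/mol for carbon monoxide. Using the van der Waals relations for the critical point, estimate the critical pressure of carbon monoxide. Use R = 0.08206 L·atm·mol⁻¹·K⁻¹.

For a van der Waals gas, P_c = a/(27b²).
P_c = 1.447/(27×(0.03897)²) = 1.447/0.041004 = 35.29 atm

P_c ≈ 35.29 atm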